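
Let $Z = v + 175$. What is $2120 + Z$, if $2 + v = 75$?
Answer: $2368$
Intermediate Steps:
$v = 73$ ($v = -2 + 75 = 73$)
$Z = 248$ ($Z = 73 + 175 = 248$)
$2120 + Z = 2120 + 248 = 2368$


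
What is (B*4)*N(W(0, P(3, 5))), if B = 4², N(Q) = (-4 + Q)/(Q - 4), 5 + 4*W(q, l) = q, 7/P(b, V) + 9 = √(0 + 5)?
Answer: 64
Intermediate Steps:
P(b, V) = 7/(-9 + √5) (P(b, V) = 7/(-9 + √(0 + 5)) = 7/(-9 + √5))
W(q, l) = -5/4 + q/4
N(Q) = 1 (N(Q) = (-4 + Q)/(-4 + Q) = 1)
B = 16
(B*4)*N(W(0, P(3, 5))) = (16*4)*1 = 64*1 = 64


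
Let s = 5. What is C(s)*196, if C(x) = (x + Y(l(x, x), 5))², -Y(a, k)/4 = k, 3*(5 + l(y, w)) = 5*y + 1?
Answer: 44100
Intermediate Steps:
l(y, w) = -14/3 + 5*y/3 (l(y, w) = -5 + (5*y + 1)/3 = -5 + (1 + 5*y)/3 = -5 + (⅓ + 5*y/3) = -14/3 + 5*y/3)
Y(a, k) = -4*k
C(x) = (-20 + x)² (C(x) = (x - 4*5)² = (x - 20)² = (-20 + x)²)
C(s)*196 = (-20 + 5)²*196 = (-15)²*196 = 225*196 = 44100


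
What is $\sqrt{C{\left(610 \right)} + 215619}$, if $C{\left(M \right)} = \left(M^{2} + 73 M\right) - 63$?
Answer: $\sqrt{632186} \approx 795.1$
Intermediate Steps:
$C{\left(M \right)} = -63 + M^{2} + 73 M$
$\sqrt{C{\left(610 \right)} + 215619} = \sqrt{\left(-63 + 610^{2} + 73 \cdot 610\right) + 215619} = \sqrt{\left(-63 + 372100 + 44530\right) + 215619} = \sqrt{416567 + 215619} = \sqrt{632186}$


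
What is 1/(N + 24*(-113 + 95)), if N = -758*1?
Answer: -1/1190 ≈ -0.00084034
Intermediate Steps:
N = -758
1/(N + 24*(-113 + 95)) = 1/(-758 + 24*(-113 + 95)) = 1/(-758 + 24*(-18)) = 1/(-758 - 432) = 1/(-1190) = -1/1190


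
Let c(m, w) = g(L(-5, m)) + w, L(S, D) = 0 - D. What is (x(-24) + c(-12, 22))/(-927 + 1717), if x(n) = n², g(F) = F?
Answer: 61/79 ≈ 0.77215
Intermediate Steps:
L(S, D) = -D
c(m, w) = w - m (c(m, w) = -m + w = w - m)
(x(-24) + c(-12, 22))/(-927 + 1717) = ((-24)² + (22 - 1*(-12)))/(-927 + 1717) = (576 + (22 + 12))/790 = (576 + 34)*(1/790) = 610*(1/790) = 61/79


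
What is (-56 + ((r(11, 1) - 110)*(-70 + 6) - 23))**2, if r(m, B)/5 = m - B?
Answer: 14145121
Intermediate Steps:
r(m, B) = -5*B + 5*m (r(m, B) = 5*(m - B) = -5*B + 5*m)
(-56 + ((r(11, 1) - 110)*(-70 + 6) - 23))**2 = (-56 + (((-5*1 + 5*11) - 110)*(-70 + 6) - 23))**2 = (-56 + (((-5 + 55) - 110)*(-64) - 23))**2 = (-56 + ((50 - 110)*(-64) - 23))**2 = (-56 + (-60*(-64) - 23))**2 = (-56 + (3840 - 23))**2 = (-56 + 3817)**2 = 3761**2 = 14145121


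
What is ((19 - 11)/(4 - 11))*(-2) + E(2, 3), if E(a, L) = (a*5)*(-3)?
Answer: -194/7 ≈ -27.714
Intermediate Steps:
E(a, L) = -15*a (E(a, L) = (5*a)*(-3) = -15*a)
((19 - 11)/(4 - 11))*(-2) + E(2, 3) = ((19 - 11)/(4 - 11))*(-2) - 15*2 = (8/(-7))*(-2) - 30 = (8*(-1/7))*(-2) - 30 = -8/7*(-2) - 30 = 16/7 - 30 = -194/7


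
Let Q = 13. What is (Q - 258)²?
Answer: 60025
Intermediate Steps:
(Q - 258)² = (13 - 258)² = (-245)² = 60025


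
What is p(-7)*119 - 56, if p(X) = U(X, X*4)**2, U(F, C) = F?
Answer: 5775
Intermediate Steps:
p(X) = X**2
p(-7)*119 - 56 = (-7)**2*119 - 56 = 49*119 - 56 = 5831 - 56 = 5775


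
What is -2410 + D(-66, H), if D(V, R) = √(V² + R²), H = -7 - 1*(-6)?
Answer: -2410 + √4357 ≈ -2344.0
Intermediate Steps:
H = -1 (H = -7 + 6 = -1)
D(V, R) = √(R² + V²)
-2410 + D(-66, H) = -2410 + √((-1)² + (-66)²) = -2410 + √(1 + 4356) = -2410 + √4357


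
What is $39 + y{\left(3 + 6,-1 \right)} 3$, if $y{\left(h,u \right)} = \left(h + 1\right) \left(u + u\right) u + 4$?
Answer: $111$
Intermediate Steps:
$y{\left(h,u \right)} = 4 + 2 u^{2} \left(1 + h\right)$ ($y{\left(h,u \right)} = \left(1 + h\right) 2 u u + 4 = 2 u \left(1 + h\right) u + 4 = 2 u^{2} \left(1 + h\right) + 4 = 4 + 2 u^{2} \left(1 + h\right)$)
$39 + y{\left(3 + 6,-1 \right)} 3 = 39 + \left(4 + 2 \left(-1\right)^{2} + 2 \left(3 + 6\right) \left(-1\right)^{2}\right) 3 = 39 + \left(4 + 2 \cdot 1 + 2 \cdot 9 \cdot 1\right) 3 = 39 + \left(4 + 2 + 18\right) 3 = 39 + 24 \cdot 3 = 39 + 72 = 111$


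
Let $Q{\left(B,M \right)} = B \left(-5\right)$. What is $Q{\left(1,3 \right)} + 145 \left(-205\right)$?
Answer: $-29730$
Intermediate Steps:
$Q{\left(B,M \right)} = - 5 B$
$Q{\left(1,3 \right)} + 145 \left(-205\right) = \left(-5\right) 1 + 145 \left(-205\right) = -5 - 29725 = -29730$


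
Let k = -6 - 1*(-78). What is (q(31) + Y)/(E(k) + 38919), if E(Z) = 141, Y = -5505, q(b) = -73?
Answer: -2789/19530 ≈ -0.14281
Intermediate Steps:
k = 72 (k = -6 + 78 = 72)
(q(31) + Y)/(E(k) + 38919) = (-73 - 5505)/(141 + 38919) = -5578/39060 = -5578*1/39060 = -2789/19530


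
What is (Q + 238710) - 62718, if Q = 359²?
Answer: 304873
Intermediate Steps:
Q = 128881
(Q + 238710) - 62718 = (128881 + 238710) - 62718 = 367591 - 62718 = 304873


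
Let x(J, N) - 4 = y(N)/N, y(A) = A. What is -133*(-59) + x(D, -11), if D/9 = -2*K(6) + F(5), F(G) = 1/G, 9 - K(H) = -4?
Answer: 7852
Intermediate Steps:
K(H) = 13 (K(H) = 9 - 1*(-4) = 9 + 4 = 13)
F(G) = 1/G
D = -1161/5 (D = 9*(-2*13 + 1/5) = 9*(-26 + 1/5) = 9*(-129/5) = -1161/5 ≈ -232.20)
x(J, N) = 5 (x(J, N) = 4 + N/N = 4 + 1 = 5)
-133*(-59) + x(D, -11) = -133*(-59) + 5 = 7847 + 5 = 7852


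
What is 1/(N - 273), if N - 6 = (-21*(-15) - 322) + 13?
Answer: -1/261 ≈ -0.0038314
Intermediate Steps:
N = 12 (N = 6 + ((-21*(-15) - 322) + 13) = 6 + ((315 - 322) + 13) = 6 + (-7 + 13) = 6 + 6 = 12)
1/(N - 273) = 1/(12 - 273) = 1/(-261) = -1/261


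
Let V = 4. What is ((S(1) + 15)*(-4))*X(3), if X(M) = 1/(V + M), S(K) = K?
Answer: -64/7 ≈ -9.1429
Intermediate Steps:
X(M) = 1/(4 + M)
((S(1) + 15)*(-4))*X(3) = ((1 + 15)*(-4))/(4 + 3) = (16*(-4))/7 = -64*⅐ = -64/7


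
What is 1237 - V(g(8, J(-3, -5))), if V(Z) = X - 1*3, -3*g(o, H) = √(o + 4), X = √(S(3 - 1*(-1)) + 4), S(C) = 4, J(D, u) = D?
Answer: 1240 - 2*√2 ≈ 1237.2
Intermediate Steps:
X = 2*√2 (X = √(4 + 4) = √8 = 2*√2 ≈ 2.8284)
g(o, H) = -√(4 + o)/3 (g(o, H) = -√(o + 4)/3 = -√(4 + o)/3)
V(Z) = -3 + 2*√2 (V(Z) = 2*√2 - 1*3 = 2*√2 - 3 = -3 + 2*√2)
1237 - V(g(8, J(-3, -5))) = 1237 - (-3 + 2*√2) = 1237 + (3 - 2*√2) = 1240 - 2*√2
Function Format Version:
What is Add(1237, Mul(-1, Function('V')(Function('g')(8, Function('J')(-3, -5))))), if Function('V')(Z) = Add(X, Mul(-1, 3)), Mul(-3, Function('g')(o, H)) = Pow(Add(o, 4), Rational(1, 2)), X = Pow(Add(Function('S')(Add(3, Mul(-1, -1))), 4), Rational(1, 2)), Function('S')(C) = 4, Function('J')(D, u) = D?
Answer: Add(1240, Mul(-2, Pow(2, Rational(1, 2)))) ≈ 1237.2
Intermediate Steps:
X = Mul(2, Pow(2, Rational(1, 2))) (X = Pow(Add(4, 4), Rational(1, 2)) = Pow(8, Rational(1, 2)) = Mul(2, Pow(2, Rational(1, 2))) ≈ 2.8284)
Function('g')(o, H) = Mul(Rational(-1, 3), Pow(Add(4, o), Rational(1, 2))) (Function('g')(o, H) = Mul(Rational(-1, 3), Pow(Add(o, 4), Rational(1, 2))) = Mul(Rational(-1, 3), Pow(Add(4, o), Rational(1, 2))))
Function('V')(Z) = Add(-3, Mul(2, Pow(2, Rational(1, 2)))) (Function('V')(Z) = Add(Mul(2, Pow(2, Rational(1, 2))), Mul(-1, 3)) = Add(Mul(2, Pow(2, Rational(1, 2))), -3) = Add(-3, Mul(2, Pow(2, Rational(1, 2)))))
Add(1237, Mul(-1, Function('V')(Function('g')(8, Function('J')(-3, -5))))) = Add(1237, Mul(-1, Add(-3, Mul(2, Pow(2, Rational(1, 2)))))) = Add(1237, Add(3, Mul(-2, Pow(2, Rational(1, 2))))) = Add(1240, Mul(-2, Pow(2, Rational(1, 2))))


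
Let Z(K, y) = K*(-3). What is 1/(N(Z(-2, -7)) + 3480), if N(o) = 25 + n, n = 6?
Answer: 1/3511 ≈ 0.00028482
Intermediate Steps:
Z(K, y) = -3*K
N(o) = 31 (N(o) = 25 + 6 = 31)
1/(N(Z(-2, -7)) + 3480) = 1/(31 + 3480) = 1/3511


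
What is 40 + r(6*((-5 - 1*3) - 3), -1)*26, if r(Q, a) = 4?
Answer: 144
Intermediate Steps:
40 + r(6*((-5 - 1*3) - 3), -1)*26 = 40 + 4*26 = 40 + 104 = 144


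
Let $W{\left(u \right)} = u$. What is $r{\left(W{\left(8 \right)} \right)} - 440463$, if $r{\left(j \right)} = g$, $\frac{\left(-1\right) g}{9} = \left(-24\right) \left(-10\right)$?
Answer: $-442623$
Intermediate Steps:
$g = -2160$ ($g = - 9 \left(\left(-24\right) \left(-10\right)\right) = \left(-9\right) 240 = -2160$)
$r{\left(j \right)} = -2160$
$r{\left(W{\left(8 \right)} \right)} - 440463 = -2160 - 440463 = -442623$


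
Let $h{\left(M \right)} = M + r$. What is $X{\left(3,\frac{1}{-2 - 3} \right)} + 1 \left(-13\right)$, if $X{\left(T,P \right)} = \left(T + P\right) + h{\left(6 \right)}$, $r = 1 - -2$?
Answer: $- \frac{6}{5} \approx -1.2$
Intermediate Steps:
$r = 3$ ($r = 1 + 2 = 3$)
$h{\left(M \right)} = 3 + M$ ($h{\left(M \right)} = M + 3 = 3 + M$)
$X{\left(T,P \right)} = 9 + P + T$ ($X{\left(T,P \right)} = \left(T + P\right) + \left(3 + 6\right) = \left(P + T\right) + 9 = 9 + P + T$)
$X{\left(3,\frac{1}{-2 - 3} \right)} + 1 \left(-13\right) = \left(9 + \frac{1}{-2 - 3} + 3\right) + 1 \left(-13\right) = \left(9 + \frac{1}{-5} + 3\right) - 13 = \left(9 - \frac{1}{5} + 3\right) - 13 = \frac{59}{5} - 13 = - \frac{6}{5}$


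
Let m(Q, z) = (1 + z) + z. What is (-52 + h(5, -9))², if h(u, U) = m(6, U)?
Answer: 4761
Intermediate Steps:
m(Q, z) = 1 + 2*z
h(u, U) = 1 + 2*U
(-52 + h(5, -9))² = (-52 + (1 + 2*(-9)))² = (-52 + (1 - 18))² = (-52 - 17)² = (-69)² = 4761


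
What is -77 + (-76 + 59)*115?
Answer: -2032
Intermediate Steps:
-77 + (-76 + 59)*115 = -77 - 17*115 = -77 - 1955 = -2032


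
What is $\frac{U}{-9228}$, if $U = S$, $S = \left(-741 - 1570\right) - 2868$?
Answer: $\frac{5179}{9228} \approx 0.56123$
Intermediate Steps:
$S = -5179$ ($S = -2311 - 2868 = -5179$)
$U = -5179$
$\frac{U}{-9228} = - \frac{5179}{-9228} = \left(-5179\right) \left(- \frac{1}{9228}\right) = \frac{5179}{9228}$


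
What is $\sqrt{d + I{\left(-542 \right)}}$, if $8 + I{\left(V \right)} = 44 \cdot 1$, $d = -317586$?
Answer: $5 i \sqrt{12702} \approx 563.52 i$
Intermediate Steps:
$I{\left(V \right)} = 36$ ($I{\left(V \right)} = -8 + 44 \cdot 1 = -8 + 44 = 36$)
$\sqrt{d + I{\left(-542 \right)}} = \sqrt{-317586 + 36} = \sqrt{-317550} = 5 i \sqrt{12702}$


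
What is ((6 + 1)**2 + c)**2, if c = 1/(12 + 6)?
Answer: 779689/324 ≈ 2406.4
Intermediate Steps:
c = 1/18 ≈ 0.055556
((6 + 1)**2 + c)**2 = ((6 + 1)**2 + 1/18)**2 = (7**2 + 1/18)**2 = (49 + 1/18)**2 = (883/18)**2 = 779689/324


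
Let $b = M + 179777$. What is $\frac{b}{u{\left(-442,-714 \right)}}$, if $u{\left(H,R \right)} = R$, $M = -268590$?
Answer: $\frac{88813}{714} \approx 124.39$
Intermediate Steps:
$b = -88813$ ($b = -268590 + 179777 = -88813$)
$\frac{b}{u{\left(-442,-714 \right)}} = - \frac{88813}{-714} = \left(-88813\right) \left(- \frac{1}{714}\right) = \frac{88813}{714}$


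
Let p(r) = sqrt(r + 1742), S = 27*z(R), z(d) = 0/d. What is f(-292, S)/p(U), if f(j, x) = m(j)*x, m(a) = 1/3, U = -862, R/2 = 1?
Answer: 0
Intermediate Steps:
R = 2 (R = 2*1 = 2)
z(d) = 0
S = 0 (S = 27*0 = 0)
m(a) = 1/3
f(j, x) = x/3
p(r) = sqrt(1742 + r)
f(-292, S)/p(U) = ((1/3)*0)/(sqrt(1742 - 862)) = 0/(sqrt(880)) = 0/((4*sqrt(55))) = 0*(sqrt(55)/220) = 0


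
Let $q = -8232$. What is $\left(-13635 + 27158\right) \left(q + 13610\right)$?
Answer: $72726694$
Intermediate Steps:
$\left(-13635 + 27158\right) \left(q + 13610\right) = \left(-13635 + 27158\right) \left(-8232 + 13610\right) = 13523 \cdot 5378 = 72726694$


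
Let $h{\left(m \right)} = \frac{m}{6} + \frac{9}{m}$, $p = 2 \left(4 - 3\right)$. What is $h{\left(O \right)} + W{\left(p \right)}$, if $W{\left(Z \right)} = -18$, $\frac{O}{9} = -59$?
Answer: $- \frac{12569}{118} \approx -106.52$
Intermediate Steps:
$O = -531$ ($O = 9 \left(-59\right) = -531$)
$p = 2$ ($p = 2 \cdot 1 = 2$)
$h{\left(m \right)} = \frac{9}{m} + \frac{m}{6}$ ($h{\left(m \right)} = m \frac{1}{6} + \frac{9}{m} = \frac{m}{6} + \frac{9}{m} = \frac{9}{m} + \frac{m}{6}$)
$h{\left(O \right)} + W{\left(p \right)} = \left(\frac{9}{-531} + \frac{1}{6} \left(-531\right)\right) - 18 = \left(9 \left(- \frac{1}{531}\right) - \frac{177}{2}\right) - 18 = \left(- \frac{1}{59} - \frac{177}{2}\right) - 18 = - \frac{10445}{118} - 18 = - \frac{12569}{118}$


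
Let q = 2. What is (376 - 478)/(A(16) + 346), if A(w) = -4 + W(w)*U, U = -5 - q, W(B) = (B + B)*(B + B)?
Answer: 51/3413 ≈ 0.014943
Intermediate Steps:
W(B) = 4*B**2 (W(B) = (2*B)*(2*B) = 4*B**2)
U = -7 (U = -5 - 1*2 = -5 - 2 = -7)
A(w) = -4 - 28*w**2 (A(w) = -4 + (4*w**2)*(-7) = -4 - 28*w**2)
(376 - 478)/(A(16) + 346) = (376 - 478)/((-4 - 28*16**2) + 346) = -102/((-4 - 28*256) + 346) = -102/((-4 - 7168) + 346) = -102/(-7172 + 346) = -102/(-6826) = -102*(-1/6826) = 51/3413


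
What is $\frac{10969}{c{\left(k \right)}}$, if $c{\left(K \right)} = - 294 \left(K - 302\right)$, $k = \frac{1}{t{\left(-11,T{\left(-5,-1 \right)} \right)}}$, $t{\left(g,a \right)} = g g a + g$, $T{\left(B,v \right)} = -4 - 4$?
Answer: $\frac{1534093}{12417678} \approx 0.12354$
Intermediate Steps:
$T{\left(B,v \right)} = -8$
$t{\left(g,a \right)} = g + a g^{2}$ ($t{\left(g,a \right)} = g^{2} a + g = a g^{2} + g = g + a g^{2}$)
$k = - \frac{1}{979}$ ($k = \frac{1}{\left(-11\right) \left(1 - -88\right)} = \frac{1}{\left(-11\right) \left(1 + 88\right)} = \frac{1}{\left(-11\right) 89} = \frac{1}{-979} = - \frac{1}{979} \approx -0.0010215$)
$c{\left(K \right)} = 88788 - 294 K$ ($c{\left(K \right)} = - 294 \left(-302 + K\right) = 88788 - 294 K$)
$\frac{10969}{c{\left(k \right)}} = \frac{10969}{88788 - - \frac{294}{979}} = \frac{10969}{88788 + \frac{294}{979}} = \frac{10969}{\frac{86923746}{979}} = 10969 \cdot \frac{979}{86923746} = \frac{1534093}{12417678}$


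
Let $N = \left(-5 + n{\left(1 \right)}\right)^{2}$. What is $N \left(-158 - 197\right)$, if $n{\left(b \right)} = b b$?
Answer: $-5680$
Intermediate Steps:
$n{\left(b \right)} = b^{2}$
$N = 16$ ($N = \left(-5 + 1^{2}\right)^{2} = \left(-5 + 1\right)^{2} = \left(-4\right)^{2} = 16$)
$N \left(-158 - 197\right) = 16 \left(-158 - 197\right) = 16 \left(-355\right) = -5680$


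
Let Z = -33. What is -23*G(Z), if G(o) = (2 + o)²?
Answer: -22103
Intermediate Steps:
-23*G(Z) = -23*(2 - 33)² = -23*(-31)² = -23*961 = -22103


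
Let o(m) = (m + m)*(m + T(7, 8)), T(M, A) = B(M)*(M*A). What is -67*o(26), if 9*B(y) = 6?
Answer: -661960/3 ≈ -2.2065e+5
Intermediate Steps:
B(y) = ⅔ (B(y) = (⅑)*6 = ⅔)
T(M, A) = 2*A*M/3 (T(M, A) = 2*(M*A)/3 = 2*(A*M)/3 = 2*A*M/3)
o(m) = 2*m*(112/3 + m) (o(m) = (m + m)*(m + (⅔)*8*7) = (2*m)*(m + 112/3) = (2*m)*(112/3 + m) = 2*m*(112/3 + m))
-67*o(26) = -134*26*(112 + 3*26)/3 = -134*26*(112 + 78)/3 = -134*26*190/3 = -67*9880/3 = -661960/3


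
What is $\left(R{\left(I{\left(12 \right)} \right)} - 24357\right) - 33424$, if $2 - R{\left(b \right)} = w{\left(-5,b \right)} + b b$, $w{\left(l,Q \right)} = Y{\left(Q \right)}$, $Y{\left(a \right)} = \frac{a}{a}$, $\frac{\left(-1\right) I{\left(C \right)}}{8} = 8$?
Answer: $-61876$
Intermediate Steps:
$I{\left(C \right)} = -64$ ($I{\left(C \right)} = \left(-8\right) 8 = -64$)
$Y{\left(a \right)} = 1$
$w{\left(l,Q \right)} = 1$
$R{\left(b \right)} = 1 - b^{2}$ ($R{\left(b \right)} = 2 - \left(1 + b b\right) = 2 - \left(1 + b^{2}\right) = 1 - b^{2}$)
$\left(R{\left(I{\left(12 \right)} \right)} - 24357\right) - 33424 = \left(\left(1 - \left(-64\right)^{2}\right) - 24357\right) - 33424 = \left(\left(1 - 4096\right) - 24357\right) - 33424 = \left(-4095 - 24357\right) - 33424 = -28452 - 33424 = -61876$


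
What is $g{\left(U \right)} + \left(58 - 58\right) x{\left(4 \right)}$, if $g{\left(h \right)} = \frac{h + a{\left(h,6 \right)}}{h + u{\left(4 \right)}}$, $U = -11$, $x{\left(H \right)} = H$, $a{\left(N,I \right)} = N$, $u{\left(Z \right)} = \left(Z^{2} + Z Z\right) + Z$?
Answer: $- \frac{22}{25} \approx -0.88$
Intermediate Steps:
$u{\left(Z \right)} = Z + 2 Z^{2}$ ($u{\left(Z \right)} = \left(Z^{2} + Z^{2}\right) + Z = 2 Z^{2} + Z = Z + 2 Z^{2}$)
$g{\left(h \right)} = \frac{2 h}{36 + h}$ ($g{\left(h \right)} = \frac{h + h}{h + 4 \left(1 + 2 \cdot 4\right)} = \frac{2 h}{h + 4 \left(1 + 8\right)} = \frac{2 h}{h + 4 \cdot 9} = \frac{2 h}{h + 36} = \frac{2 h}{36 + h}$)
$g{\left(U \right)} + \left(58 - 58\right) x{\left(4 \right)} = 2 \left(-11\right) \frac{1}{36 - 11} + \left(58 - 58\right) 4 = 2 \left(-11\right) \frac{1}{25} + 0 \cdot 4 = 2 \left(-11\right) \frac{1}{25} + 0 = - \frac{22}{25} + 0 = - \frac{22}{25}$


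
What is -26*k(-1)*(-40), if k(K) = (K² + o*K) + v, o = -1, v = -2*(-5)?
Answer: 12480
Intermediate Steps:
v = 10
k(K) = 10 + K² - K (k(K) = (K² - K) + 10 = 10 + K² - K)
-26*k(-1)*(-40) = -26*(10 + (-1)² - 1*(-1))*(-40) = -26*(10 + 1 + 1)*(-40) = -26*12*(-40) = -312*(-40) = 12480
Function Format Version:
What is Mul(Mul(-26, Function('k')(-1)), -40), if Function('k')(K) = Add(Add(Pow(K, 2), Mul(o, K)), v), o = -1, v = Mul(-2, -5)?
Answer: 12480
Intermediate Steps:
v = 10
Function('k')(K) = Add(10, Pow(K, 2), Mul(-1, K)) (Function('k')(K) = Add(Add(Pow(K, 2), Mul(-1, K)), 10) = Add(10, Pow(K, 2), Mul(-1, K)))
Mul(Mul(-26, Function('k')(-1)), -40) = Mul(Mul(-26, Add(10, Pow(-1, 2), Mul(-1, -1))), -40) = Mul(Mul(-26, Add(10, 1, 1)), -40) = Mul(Mul(-26, 12), -40) = Mul(-312, -40) = 12480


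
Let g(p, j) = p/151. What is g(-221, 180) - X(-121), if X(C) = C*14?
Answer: 255573/151 ≈ 1692.5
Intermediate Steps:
g(p, j) = p/151 (g(p, j) = p*(1/151) = p/151)
X(C) = 14*C
g(-221, 180) - X(-121) = (1/151)*(-221) - 14*(-121) = -221/151 - 1*(-1694) = -221/151 + 1694 = 255573/151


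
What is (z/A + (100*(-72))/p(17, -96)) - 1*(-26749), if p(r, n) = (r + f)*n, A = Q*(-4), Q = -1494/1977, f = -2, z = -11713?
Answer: 45575101/1992 ≈ 22879.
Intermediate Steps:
Q = -498/659 (Q = -1494*1/1977 = -498/659 ≈ -0.75569)
A = 1992/659 (A = -498/659*(-4) = 1992/659 ≈ 3.0228)
p(r, n) = n*(-2 + r) (p(r, n) = (r - 2)*n = (-2 + r)*n = n*(-2 + r))
(z/A + (100*(-72))/p(17, -96)) - 1*(-26749) = (-11713/1992/659 + (100*(-72))/((-96*(-2 + 17)))) - 1*(-26749) = (-11713*659/1992 - 7200/((-96*15))) + 26749 = (-7718867/1992 - 7200/(-1440)) + 26749 = (-7718867/1992 - 7200*(-1/1440)) + 26749 = (-7718867/1992 + 5) + 26749 = -7708907/1992 + 26749 = 45575101/1992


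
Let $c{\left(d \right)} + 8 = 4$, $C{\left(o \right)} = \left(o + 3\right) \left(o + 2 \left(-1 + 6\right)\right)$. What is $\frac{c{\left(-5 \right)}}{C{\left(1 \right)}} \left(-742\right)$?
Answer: $\frac{742}{11} \approx 67.455$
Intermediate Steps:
$C{\left(o \right)} = \left(3 + o\right) \left(10 + o\right)$ ($C{\left(o \right)} = \left(3 + o\right) \left(o + 2 \cdot 5\right) = \left(3 + o\right) \left(o + 10\right) = \left(3 + o\right) \left(10 + o\right)$)
$c{\left(d \right)} = -4$ ($c{\left(d \right)} = -8 + 4 = -4$)
$\frac{c{\left(-5 \right)}}{C{\left(1 \right)}} \left(-742\right) = - \frac{4}{30 + 1^{2} + 13 \cdot 1} \left(-742\right) = - \frac{4}{30 + 1 + 13} \left(-742\right) = - \frac{4}{44} \left(-742\right) = \left(-4\right) \frac{1}{44} \left(-742\right) = \left(- \frac{1}{11}\right) \left(-742\right) = \frac{742}{11}$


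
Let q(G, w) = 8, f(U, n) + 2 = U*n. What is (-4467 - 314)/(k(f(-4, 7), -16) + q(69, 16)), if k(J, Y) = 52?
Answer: -4781/60 ≈ -79.683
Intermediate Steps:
f(U, n) = -2 + U*n
(-4467 - 314)/(k(f(-4, 7), -16) + q(69, 16)) = (-4467 - 314)/(52 + 8) = -4781/60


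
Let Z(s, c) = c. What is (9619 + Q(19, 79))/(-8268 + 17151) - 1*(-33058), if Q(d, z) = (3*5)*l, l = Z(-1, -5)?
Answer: 293663758/8883 ≈ 33059.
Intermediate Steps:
l = -5
Q(d, z) = -75 (Q(d, z) = (3*5)*(-5) = 15*(-5) = -75)
(9619 + Q(19, 79))/(-8268 + 17151) - 1*(-33058) = (9619 - 75)/(-8268 + 17151) - 1*(-33058) = 9544/8883 + 33058 = 293663758/8883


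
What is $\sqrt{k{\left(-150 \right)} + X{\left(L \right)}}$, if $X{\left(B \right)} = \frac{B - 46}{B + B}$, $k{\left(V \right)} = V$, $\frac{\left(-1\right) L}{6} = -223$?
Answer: $\frac{i \sqrt{66918063}}{669} \approx 12.228 i$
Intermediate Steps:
$L = 1338$ ($L = \left(-6\right) \left(-223\right) = 1338$)
$X{\left(B \right)} = \frac{-46 + B}{2 B}$
$\sqrt{k{\left(-150 \right)} + X{\left(L \right)}} = \sqrt{-150 + \frac{-46 + 1338}{2 \cdot 1338}} = \sqrt{-150 + \frac{1}{2} \cdot \frac{1}{1338} \cdot 1292} = \sqrt{-150 + \frac{323}{669}} = \sqrt{- \frac{100027}{669}} = \frac{i \sqrt{66918063}}{669}$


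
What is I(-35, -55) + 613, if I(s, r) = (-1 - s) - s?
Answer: 682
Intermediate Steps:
I(s, r) = -1 - 2*s
I(-35, -55) + 613 = (-1 - 2*(-35)) + 613 = (-1 + 70) + 613 = 69 + 613 = 682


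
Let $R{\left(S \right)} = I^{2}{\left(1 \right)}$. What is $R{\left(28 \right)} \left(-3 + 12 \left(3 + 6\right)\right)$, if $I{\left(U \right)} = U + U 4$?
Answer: $2625$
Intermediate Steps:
$I{\left(U \right)} = 5 U$ ($I{\left(U \right)} = U + 4 U = 5 U$)
$R{\left(S \right)} = 25$ ($R{\left(S \right)} = \left(5 \cdot 1\right)^{2} = 5^{2} = 25$)
$R{\left(28 \right)} \left(-3 + 12 \left(3 + 6\right)\right) = 25 \left(-3 + 12 \left(3 + 6\right)\right) = 25 \left(-3 + 12 \cdot 9\right) = 25 \left(-3 + 108\right) = 25 \cdot 105 = 2625$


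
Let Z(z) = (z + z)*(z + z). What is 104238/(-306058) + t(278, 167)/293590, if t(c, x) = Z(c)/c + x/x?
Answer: -15131295933/44927784110 ≈ -0.33679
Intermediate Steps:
Z(z) = 4*z**2 (Z(z) = (2*z)*(2*z) = 4*z**2)
t(c, x) = 1 + 4*c (t(c, x) = (4*c**2)/c + x/x = 4*c + 1 = 1 + 4*c)
104238/(-306058) + t(278, 167)/293590 = 104238/(-306058) + (1 + 4*278)/293590 = 104238*(-1/306058) + (1 + 1112)*(1/293590) = -52119/153029 + 1113*(1/293590) = -52119/153029 + 1113/293590 = -15131295933/44927784110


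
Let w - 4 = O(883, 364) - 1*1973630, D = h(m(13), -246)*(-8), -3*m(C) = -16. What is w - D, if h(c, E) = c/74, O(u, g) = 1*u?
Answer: -218974409/111 ≈ -1.9727e+6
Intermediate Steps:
O(u, g) = u
m(C) = 16/3 (m(C) = -1/3*(-16) = 16/3)
h(c, E) = c/74 (h(c, E) = c*(1/74) = c/74)
D = -64/111 (D = ((1/74)*(16/3))*(-8) = (8/111)*(-8) = -64/111 ≈ -0.57658)
w = -1972743 (w = 4 + (883 - 1*1973630) = 4 + (883 - 1973630) = 4 - 1972747 = -1972743)
w - D = -1972743 - 1*(-64/111) = -1972743 + 64/111 = -218974409/111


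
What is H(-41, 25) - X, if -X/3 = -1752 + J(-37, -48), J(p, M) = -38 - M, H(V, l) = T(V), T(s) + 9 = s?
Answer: -5276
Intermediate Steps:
T(s) = -9 + s
H(V, l) = -9 + V
X = 5226 (X = -3*(-1752 + (-38 - 1*(-48))) = -3*(-1752 + (-38 + 48)) = -3*(-1752 + 10) = -3*(-1742) = 5226)
H(-41, 25) - X = (-9 - 41) - 1*5226 = -50 - 5226 = -5276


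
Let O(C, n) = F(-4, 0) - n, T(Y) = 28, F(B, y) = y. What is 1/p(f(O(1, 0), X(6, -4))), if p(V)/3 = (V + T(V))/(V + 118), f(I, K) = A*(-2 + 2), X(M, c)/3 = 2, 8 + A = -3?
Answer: 59/42 ≈ 1.4048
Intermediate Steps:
A = -11 (A = -8 - 3 = -11)
X(M, c) = 6 (X(M, c) = 3*2 = 6)
O(C, n) = -n (O(C, n) = 0 - n = -n)
f(I, K) = 0 (f(I, K) = -11*(-2 + 2) = -11*0 = 0)
p(V) = 3*(28 + V)/(118 + V) (p(V) = 3*((V + 28)/(V + 118)) = 3*((28 + V)/(118 + V)) = 3*(28 + V)/(118 + V))
1/p(f(O(1, 0), X(6, -4))) = 1/(3*(28 + 0)/(118 + 0)) = 1/(3*28/118) = 1/(3*(1/118)*28) = 1/(42/59) = 59/42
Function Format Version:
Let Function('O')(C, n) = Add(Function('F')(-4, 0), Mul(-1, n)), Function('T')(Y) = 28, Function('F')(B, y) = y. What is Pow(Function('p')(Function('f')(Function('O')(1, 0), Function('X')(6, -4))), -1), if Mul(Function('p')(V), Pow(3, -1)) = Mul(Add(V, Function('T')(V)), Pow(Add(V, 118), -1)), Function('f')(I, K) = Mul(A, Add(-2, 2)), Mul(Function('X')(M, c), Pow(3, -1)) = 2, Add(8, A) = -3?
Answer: Rational(59, 42) ≈ 1.4048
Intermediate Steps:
A = -11 (A = Add(-8, -3) = -11)
Function('X')(M, c) = 6 (Function('X')(M, c) = Mul(3, 2) = 6)
Function('O')(C, n) = Mul(-1, n) (Function('O')(C, n) = Add(0, Mul(-1, n)) = Mul(-1, n))
Function('f')(I, K) = 0 (Function('f')(I, K) = Mul(-11, Add(-2, 2)) = Mul(-11, 0) = 0)
Function('p')(V) = Mul(3, Pow(Add(118, V), -1), Add(28, V)) (Function('p')(V) = Mul(3, Mul(Add(V, 28), Pow(Add(V, 118), -1))) = Mul(3, Mul(Add(28, V), Pow(Add(118, V), -1))) = Mul(3, Mul(Pow(Add(118, V), -1), Add(28, V))) = Mul(3, Pow(Add(118, V), -1), Add(28, V)))
Pow(Function('p')(Function('f')(Function('O')(1, 0), Function('X')(6, -4))), -1) = Pow(Mul(3, Pow(Add(118, 0), -1), Add(28, 0)), -1) = Pow(Mul(3, Pow(118, -1), 28), -1) = Pow(Mul(3, Rational(1, 118), 28), -1) = Pow(Rational(42, 59), -1) = Rational(59, 42)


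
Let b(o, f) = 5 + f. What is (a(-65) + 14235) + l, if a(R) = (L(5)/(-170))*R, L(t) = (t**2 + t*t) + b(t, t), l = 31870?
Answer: 784175/17 ≈ 46128.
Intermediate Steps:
L(t) = 5 + t + 2*t**2 (L(t) = (t**2 + t*t) + (5 + t) = (t**2 + t**2) + (5 + t) = 2*t**2 + (5 + t) = 5 + t + 2*t**2)
a(R) = -6*R/17 (a(R) = ((5 + 5 + 2*5**2)/(-170))*R = ((5 + 5 + 2*25)*(-1/170))*R = ((5 + 5 + 50)*(-1/170))*R = (60*(-1/170))*R = -6*R/17)
(a(-65) + 14235) + l = (-6/17*(-65) + 14235) + 31870 = (390/17 + 14235) + 31870 = 242385/17 + 31870 = 784175/17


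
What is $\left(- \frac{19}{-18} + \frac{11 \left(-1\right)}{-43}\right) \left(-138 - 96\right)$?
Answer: $- \frac{13195}{43} \approx -306.86$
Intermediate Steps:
$\left(- \frac{19}{-18} + \frac{11 \left(-1\right)}{-43}\right) \left(-138 - 96\right) = \left(\left(-19\right) \left(- \frac{1}{18}\right) - - \frac{11}{43}\right) \left(-234\right) = \left(\frac{19}{18} + \frac{11}{43}\right) \left(-234\right) = \frac{1015}{774} \left(-234\right) = - \frac{13195}{43}$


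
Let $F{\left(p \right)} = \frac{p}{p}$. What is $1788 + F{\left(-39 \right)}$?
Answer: $1789$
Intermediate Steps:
$F{\left(p \right)} = 1$
$1788 + F{\left(-39 \right)} = 1788 + 1 = 1789$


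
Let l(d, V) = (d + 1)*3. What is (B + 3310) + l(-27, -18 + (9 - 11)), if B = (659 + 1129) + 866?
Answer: 5886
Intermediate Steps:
B = 2654 (B = 1788 + 866 = 2654)
l(d, V) = 3 + 3*d (l(d, V) = (1 + d)*3 = 3 + 3*d)
(B + 3310) + l(-27, -18 + (9 - 11)) = (2654 + 3310) + (3 + 3*(-27)) = 5964 + (3 - 81) = 5964 - 78 = 5886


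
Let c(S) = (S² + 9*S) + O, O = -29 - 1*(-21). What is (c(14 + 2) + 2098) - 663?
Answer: 1827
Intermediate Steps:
O = -8 (O = -29 + 21 = -8)
c(S) = -8 + S² + 9*S (c(S) = (S² + 9*S) - 8 = -8 + S² + 9*S)
(c(14 + 2) + 2098) - 663 = ((-8 + (14 + 2)² + 9*(14 + 2)) + 2098) - 663 = ((-8 + 16² + 9*16) + 2098) - 663 = ((-8 + 256 + 144) + 2098) - 663 = (392 + 2098) - 663 = 2490 - 663 = 1827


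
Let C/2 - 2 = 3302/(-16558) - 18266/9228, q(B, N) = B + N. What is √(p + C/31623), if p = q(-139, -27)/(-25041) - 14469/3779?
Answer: 2*I*√133346518971412239148316062012303541/373564565513686497 ≈ 1.955*I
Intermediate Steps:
C = -6831209/19099653 (C = 4 + 2*(3302/(-16558) - 18266/9228) = 4 + 2*(3302*(-1/16558) - 18266*1/9228) = 4 + 2*(-1651/8279 - 9133/4614) = 4 + 2*(-83229821/38199306) = 4 - 83229821/19099653 = -6831209/19099653 ≈ -0.35766)
p = -361690915/94629939 (p = (-139 - 27)/(-25041) - 14469/3779 = -166*(-1/25041) - 14469*1/3779 = 166/25041 - 14469/3779 = -361690915/94629939 ≈ -3.8222)
√(p + C/31623) = √(-361690915/94629939 - 6831209/19099653/31623) = √(-361690915/94629939 - 6831209/19099653*1/31623) = √(-361690915/94629939 - 6831209/603988326819) = √(-4283485039477923836/1120693696541059491) = 2*I*√133346518971412239148316062012303541/373564565513686497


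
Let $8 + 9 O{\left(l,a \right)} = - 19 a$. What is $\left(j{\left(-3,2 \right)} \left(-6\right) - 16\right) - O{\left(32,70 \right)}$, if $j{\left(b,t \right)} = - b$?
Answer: $\frac{344}{3} \approx 114.67$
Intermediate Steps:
$O{\left(l,a \right)} = - \frac{8}{9} - \frac{19 a}{9}$ ($O{\left(l,a \right)} = - \frac{8}{9} + \frac{\left(-19\right) a}{9} = - \frac{8}{9} - \frac{19 a}{9}$)
$\left(j{\left(-3,2 \right)} \left(-6\right) - 16\right) - O{\left(32,70 \right)} = \left(\left(-1\right) \left(-3\right) \left(-6\right) - 16\right) - \left(- \frac{8}{9} - \frac{1330}{9}\right) = \left(3 \left(-6\right) - 16\right) - \left(- \frac{8}{9} - \frac{1330}{9}\right) = \left(-18 - 16\right) - - \frac{446}{3} = -34 + \frac{446}{3} = \frac{344}{3}$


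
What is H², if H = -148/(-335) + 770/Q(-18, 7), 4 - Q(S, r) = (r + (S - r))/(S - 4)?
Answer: 6596363524/112225 ≈ 58778.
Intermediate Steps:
Q(S, r) = 4 - S/(-4 + S) (Q(S, r) = 4 - (r + (S - r))/(S - 4) = 4 - S/(-4 + S))
H = 81218/335 (H = -148/(-335) + 770/(((-16 + 3*(-18))/(-4 - 18))) = -148*(-1/335) + 770/(((-16 - 54)/(-22))) = 148/335 + 770/((-1/22*(-70))) = 148/335 + 770/(35/11) = 148/335 + 770*(11/35) = 148/335 + 242 = 81218/335 ≈ 242.44)
H² = (81218/335)² = 6596363524/112225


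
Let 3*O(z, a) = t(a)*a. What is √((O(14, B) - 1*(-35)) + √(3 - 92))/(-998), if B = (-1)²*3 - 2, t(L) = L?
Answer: -√(318 + 9*I*√89)/2994 ≈ -0.006008 - 0.00078826*I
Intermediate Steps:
B = 1 (B = 1*3 - 2 = 3 - 2 = 1)
O(z, a) = a²/3 (O(z, a) = (a*a)/3 = a²/3)
√((O(14, B) - 1*(-35)) + √(3 - 92))/(-998) = √(((⅓)*1² - 1*(-35)) + √(3 - 92))/(-998) = √(((⅓)*1 + 35) + √(-89))*(-1/998) = √((⅓ + 35) + I*√89)*(-1/998) = √(106/3 + I*√89)*(-1/998) = -√(106/3 + I*√89)/998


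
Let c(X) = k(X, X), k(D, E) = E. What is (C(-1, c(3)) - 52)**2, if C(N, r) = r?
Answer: 2401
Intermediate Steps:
c(X) = X
(C(-1, c(3)) - 52)**2 = (3 - 52)**2 = (-49)**2 = 2401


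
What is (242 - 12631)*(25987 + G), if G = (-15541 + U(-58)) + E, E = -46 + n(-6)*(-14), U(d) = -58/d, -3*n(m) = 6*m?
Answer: -126776637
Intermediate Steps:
n(m) = -2*m
E = -214 (E = -46 - 2*(-6)*(-14) = -46 + 12*(-14) = -46 - 168 = -214)
G = -15754 (G = (-15541 - 58/(-58)) - 214 = (-15541 - 58*(-1/58)) - 214 = (-15541 + 1) - 214 = -15540 - 214 = -15754)
(242 - 12631)*(25987 + G) = (242 - 12631)*(25987 - 15754) = -12389*10233 = -126776637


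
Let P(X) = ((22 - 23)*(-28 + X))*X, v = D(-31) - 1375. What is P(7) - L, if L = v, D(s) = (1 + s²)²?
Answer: -923922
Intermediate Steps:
v = 924069 (v = (1 + (-31)²)² - 1375 = (1 + 961)² - 1375 = 962² - 1375 = 925444 - 1375 = 924069)
P(X) = X*(28 - X) (P(X) = (-(-28 + X))*X = (28 - X)*X = X*(28 - X))
L = 924069
P(7) - L = 7*(28 - 1*7) - 1*924069 = 7*(28 - 7) - 924069 = 7*21 - 924069 = 147 - 924069 = -923922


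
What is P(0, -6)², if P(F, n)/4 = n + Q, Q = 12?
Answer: 576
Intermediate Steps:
P(F, n) = 48 + 4*n (P(F, n) = 4*(n + 12) = 4*(12 + n) = 48 + 4*n)
P(0, -6)² = (48 + 4*(-6))² = (48 - 24)² = 24² = 576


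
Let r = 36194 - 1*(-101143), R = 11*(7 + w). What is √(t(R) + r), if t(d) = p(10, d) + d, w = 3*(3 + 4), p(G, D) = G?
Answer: 3*√15295 ≈ 371.02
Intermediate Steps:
w = 21 (w = 3*7 = 21)
R = 308 (R = 11*(7 + 21) = 11*28 = 308)
t(d) = 10 + d
r = 137337 (r = 36194 + 101143 = 137337)
√(t(R) + r) = √((10 + 308) + 137337) = √(318 + 137337) = √137655 = 3*√15295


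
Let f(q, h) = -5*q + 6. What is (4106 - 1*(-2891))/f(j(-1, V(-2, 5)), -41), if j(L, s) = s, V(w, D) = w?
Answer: 6997/16 ≈ 437.31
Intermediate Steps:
f(q, h) = 6 - 5*q
(4106 - 1*(-2891))/f(j(-1, V(-2, 5)), -41) = (4106 - 1*(-2891))/(6 - 5*(-2)) = (4106 + 2891)/(6 + 10) = 6997/16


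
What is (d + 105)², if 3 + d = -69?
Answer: 1089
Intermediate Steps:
d = -72 (d = -3 - 69 = -72)
(d + 105)² = (-72 + 105)² = 33² = 1089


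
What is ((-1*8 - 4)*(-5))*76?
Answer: 4560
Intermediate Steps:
((-1*8 - 4)*(-5))*76 = ((-8 - 4)*(-5))*76 = -12*(-5)*76 = 60*76 = 4560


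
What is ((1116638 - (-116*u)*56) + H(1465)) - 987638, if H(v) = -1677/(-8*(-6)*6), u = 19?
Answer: 24232145/96 ≈ 2.5242e+5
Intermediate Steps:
H(v) = -559/96 (H(v) = -1677/(48*6) = -1677/288 = -1677*1/288 = -559/96)
((1116638 - (-116*u)*56) + H(1465)) - 987638 = ((1116638 - (-116*19)*56) - 559/96) - 987638 = ((1116638 - (-2204)*56) - 559/96) - 987638 = ((1116638 - 1*(-123424)) - 559/96) - 987638 = ((1116638 + 123424) - 559/96) - 987638 = (1240062 - 559/96) - 987638 = 119045393/96 - 987638 = 24232145/96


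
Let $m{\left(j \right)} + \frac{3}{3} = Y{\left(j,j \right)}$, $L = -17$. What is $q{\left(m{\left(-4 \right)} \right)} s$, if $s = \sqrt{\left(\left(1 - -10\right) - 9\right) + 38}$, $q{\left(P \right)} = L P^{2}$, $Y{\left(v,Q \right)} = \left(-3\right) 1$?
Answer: $- 544 \sqrt{10} \approx -1720.3$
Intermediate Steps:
$Y{\left(v,Q \right)} = -3$
$m{\left(j \right)} = -4$ ($m{\left(j \right)} = -1 - 3 = -4$)
$q{\left(P \right)} = - 17 P^{2}$
$s = 2 \sqrt{10}$ ($s = \sqrt{\left(\left(1 + 10\right) - 9\right) + 38} = \sqrt{\left(11 - 9\right) + 38} = \sqrt{2 + 38} = \sqrt{40} = 2 \sqrt{10} \approx 6.3246$)
$q{\left(m{\left(-4 \right)} \right)} s = - 17 \left(-4\right)^{2} \cdot 2 \sqrt{10} = \left(-17\right) 16 \cdot 2 \sqrt{10} = - 272 \cdot 2 \sqrt{10} = - 544 \sqrt{10}$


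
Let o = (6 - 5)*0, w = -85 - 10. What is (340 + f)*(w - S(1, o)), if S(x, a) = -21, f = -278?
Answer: -4588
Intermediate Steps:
w = -95
o = 0 (o = 1*0 = 0)
(340 + f)*(w - S(1, o)) = (340 - 278)*(-95 - 1*(-21)) = 62*(-95 + 21) = 62*(-74) = -4588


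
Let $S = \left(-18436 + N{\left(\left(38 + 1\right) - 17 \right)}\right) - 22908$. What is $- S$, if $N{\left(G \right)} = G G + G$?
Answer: $40838$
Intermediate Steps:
$N{\left(G \right)} = G + G^{2}$ ($N{\left(G \right)} = G^{2} + G = G + G^{2}$)
$S = -40838$ ($S = \left(-18436 + \left(\left(38 + 1\right) - 17\right) \left(1 + \left(\left(38 + 1\right) - 17\right)\right)\right) - 22908 = \left(-18436 + \left(39 - 17\right) \left(1 + \left(39 - 17\right)\right)\right) - 22908 = \left(-18436 + 22 \left(1 + 22\right)\right) - 22908 = \left(-18436 + 22 \cdot 23\right) - 22908 = \left(-18436 + 506\right) - 22908 = -17930 - 22908 = -40838$)
$- S = \left(-1\right) \left(-40838\right) = 40838$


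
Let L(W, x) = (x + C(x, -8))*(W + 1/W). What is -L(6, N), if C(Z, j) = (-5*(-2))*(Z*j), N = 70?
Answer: 102305/3 ≈ 34102.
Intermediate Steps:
C(Z, j) = 10*Z*j (C(Z, j) = 10*(Z*j) = 10*Z*j)
L(W, x) = -79*x*(W + 1/W) (L(W, x) = (x + 10*x*(-8))*(W + 1/W) = (x - 80*x)*(W + 1/W) = (-79*x)*(W + 1/W) = -79*x*(W + 1/W))
-L(6, N) = -79*70*(-1 - 1*6²)/6 = -79*70*(-1 - 1*36)/6 = -79*70*(-1 - 36)/6 = -79*70*(-37)/6 = -1*(-102305/3) = 102305/3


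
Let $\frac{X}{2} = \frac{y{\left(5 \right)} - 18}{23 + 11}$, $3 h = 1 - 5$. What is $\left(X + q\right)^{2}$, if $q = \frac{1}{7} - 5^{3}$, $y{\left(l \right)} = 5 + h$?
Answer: $\frac{2013765625}{127449} \approx 15801.0$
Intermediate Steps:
$h = - \frac{4}{3}$ ($h = \frac{1 - 5}{3} = \frac{1}{3} \left(-4\right) = - \frac{4}{3} \approx -1.3333$)
$y{\left(l \right)} = \frac{11}{3}$ ($y{\left(l \right)} = 5 - \frac{4}{3} = \frac{11}{3}$)
$X = - \frac{43}{51}$ ($X = 2 \frac{\frac{11}{3} - 18}{23 + 11} = 2 \left(- \frac{43}{3 \cdot 34}\right) = 2 \left(\left(- \frac{43}{3}\right) \frac{1}{34}\right) = 2 \left(- \frac{43}{102}\right) = - \frac{43}{51} \approx -0.84314$)
$q = - \frac{874}{7}$ ($q = \frac{1}{7} - 125 = - \frac{874}{7} \approx -124.86$)
$\left(X + q\right)^{2} = \left(- \frac{43}{51} - \frac{874}{7}\right)^{2} = \left(- \frac{44875}{357}\right)^{2} = \frac{2013765625}{127449}$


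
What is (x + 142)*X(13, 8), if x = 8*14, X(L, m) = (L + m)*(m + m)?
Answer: 85344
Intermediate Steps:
X(L, m) = 2*m*(L + m) (X(L, m) = (L + m)*(2*m) = 2*m*(L + m))
x = 112
(x + 142)*X(13, 8) = (112 + 142)*(2*8*(13 + 8)) = 254*(2*8*21) = 254*336 = 85344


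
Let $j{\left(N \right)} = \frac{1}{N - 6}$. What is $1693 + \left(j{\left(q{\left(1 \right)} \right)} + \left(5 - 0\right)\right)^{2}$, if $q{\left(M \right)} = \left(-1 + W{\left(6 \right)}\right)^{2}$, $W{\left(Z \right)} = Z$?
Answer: $\frac{620389}{361} \approx 1718.5$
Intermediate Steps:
$q{\left(M \right)} = 25$ ($q{\left(M \right)} = \left(-1 + 6\right)^{2} = 5^{2} = 25$)
$j{\left(N \right)} = \frac{1}{-6 + N}$ ($j{\left(N \right)} = \frac{1}{N - 6} = \frac{1}{-6 + N}$)
$1693 + \left(j{\left(q{\left(1 \right)} \right)} + \left(5 - 0\right)\right)^{2} = 1693 + \left(\frac{1}{-6 + 25} + \left(5 - 0\right)\right)^{2} = 1693 + \left(\frac{1}{19} + \left(5 + 0\right)\right)^{2} = 1693 + \left(\frac{1}{19} + 5\right)^{2} = 1693 + \left(\frac{96}{19}\right)^{2} = 1693 + \frac{9216}{361} = \frac{620389}{361}$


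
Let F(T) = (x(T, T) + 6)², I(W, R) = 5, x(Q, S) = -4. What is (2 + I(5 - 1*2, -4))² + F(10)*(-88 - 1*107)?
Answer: -731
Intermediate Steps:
F(T) = 4 (F(T) = (-4 + 6)² = 2² = 4)
(2 + I(5 - 1*2, -4))² + F(10)*(-88 - 1*107) = (2 + 5)² + 4*(-88 - 1*107) = 7² + 4*(-88 - 107) = 49 + 4*(-195) = 49 - 780 = -731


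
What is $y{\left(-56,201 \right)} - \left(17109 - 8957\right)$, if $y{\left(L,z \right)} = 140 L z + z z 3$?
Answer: $-1462789$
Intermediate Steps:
$y{\left(L,z \right)} = 3 z^{2} + 140 L z$ ($y{\left(L,z \right)} = 140 L z + z^{2} \cdot 3 = 140 L z + 3 z^{2} = 3 z^{2} + 140 L z$)
$y{\left(-56,201 \right)} - \left(17109 - 8957\right) = 201 \left(3 \cdot 201 + 140 \left(-56\right)\right) - \left(17109 - 8957\right) = 201 \left(603 - 7840\right) - \left(17109 - 8957\right) = 201 \left(-7237\right) - 8152 = -1454637 - 8152 = -1462789$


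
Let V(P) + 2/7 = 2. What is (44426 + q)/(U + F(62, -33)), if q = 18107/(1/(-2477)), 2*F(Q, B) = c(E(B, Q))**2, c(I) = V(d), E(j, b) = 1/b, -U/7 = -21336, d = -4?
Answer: -2195524037/7318320 ≈ -300.00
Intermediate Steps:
U = 149352 (U = -7*(-21336) = 149352)
V(P) = 12/7 (V(P) = -2/7 + 2 = 12/7)
c(I) = 12/7
F(Q, B) = 72/49 (F(Q, B) = (12/7)**2/2 = (1/2)*(144/49) = 72/49)
q = -44851039 (q = 18107/(-1/2477) = 18107*(-2477) = -44851039)
(44426 + q)/(U + F(62, -33)) = (44426 - 44851039)/(149352 + 72/49) = -44806613/7318320/49 = -44806613*49/7318320 = -2195524037/7318320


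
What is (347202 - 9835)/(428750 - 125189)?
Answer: 337367/303561 ≈ 1.1114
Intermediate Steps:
(347202 - 9835)/(428750 - 125189) = 337367/303561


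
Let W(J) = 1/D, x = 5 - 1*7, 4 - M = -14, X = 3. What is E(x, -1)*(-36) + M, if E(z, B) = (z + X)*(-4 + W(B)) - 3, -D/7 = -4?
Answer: 1881/7 ≈ 268.71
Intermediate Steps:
M = 18 (M = 4 - 1*(-14) = 4 + 14 = 18)
D = 28 (D = -7*(-4) = 28)
x = -2 (x = 5 - 7 = -2)
W(J) = 1/28
E(z, B) = -417/28 - 111*z/28 (E(z, B) = (z + 3)*(-4 + 1/28) - 3 = (3 + z)*(-111/28) - 3 = (-333/28 - 111*z/28) - 3 = -417/28 - 111*z/28)
E(x, -1)*(-36) + M = (-417/28 - 111/28*(-2))*(-36) + 18 = (-417/28 + 111/14)*(-36) + 18 = -195/28*(-36) + 18 = 1755/7 + 18 = 1881/7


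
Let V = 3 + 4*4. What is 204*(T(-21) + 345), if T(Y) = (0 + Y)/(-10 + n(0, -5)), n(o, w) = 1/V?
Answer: 212432/3 ≈ 70811.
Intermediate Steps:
V = 19 (V = 3 + 16 = 19)
n(o, w) = 1/19
T(Y) = -19*Y/189 (T(Y) = (0 + Y)/(-10 + 1/19) = Y/(-189/19) = Y*(-19/189) = -19*Y/189)
204*(T(-21) + 345) = 204*(-19/189*(-21) + 345) = 204*(19/9 + 345) = 204*(3124/9) = 212432/3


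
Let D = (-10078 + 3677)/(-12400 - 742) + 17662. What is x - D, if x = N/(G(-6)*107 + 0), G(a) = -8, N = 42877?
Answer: -99629278107/5624776 ≈ -17713.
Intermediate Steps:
x = -42877/856 (x = 42877/(-8*107 + 0) = 42877/(-856 + 0) = 42877/(-856) = 42877*(-1/856) = -42877/856 ≈ -50.090)
D = 232120405/13142 (D = -6401/(-13142) + 17662 = -6401*(-1/13142) + 17662 = 6401/13142 + 17662 = 232120405/13142 ≈ 17663.)
x - D = -42877/856 - 1*232120405/13142 = -42877/856 - 232120405/13142 = -99629278107/5624776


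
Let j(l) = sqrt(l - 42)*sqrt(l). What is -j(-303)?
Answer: 3*sqrt(11615) ≈ 323.32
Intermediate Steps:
j(l) = sqrt(l)*sqrt(-42 + l) (j(l) = sqrt(-42 + l)*sqrt(l) = sqrt(l)*sqrt(-42 + l))
-j(-303) = -sqrt(-303)*sqrt(-42 - 303) = -I*sqrt(303)*sqrt(-345) = -I*sqrt(303)*I*sqrt(345) = -(-3)*sqrt(11615) = 3*sqrt(11615)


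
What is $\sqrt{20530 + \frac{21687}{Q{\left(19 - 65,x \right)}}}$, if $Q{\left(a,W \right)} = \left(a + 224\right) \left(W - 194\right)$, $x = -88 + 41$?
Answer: $\frac{\sqrt{37779164105194}}{42898} \approx 143.28$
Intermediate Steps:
$x = -47$
$Q{\left(a,W \right)} = \left(-194 + W\right) \left(224 + a\right)$ ($Q{\left(a,W \right)} = \left(224 + a\right) \left(-194 + W\right) = \left(-194 + W\right) \left(224 + a\right)$)
$\sqrt{20530 + \frac{21687}{Q{\left(19 - 65,x \right)}}} = \sqrt{20530 + \frac{21687}{-43456 - 194 \left(19 - 65\right) + 224 \left(-47\right) - 47 \left(19 - 65\right)}} = \sqrt{20530 + \frac{21687}{-43456 - -8924 - 10528 - -2162}} = \sqrt{20530 + \frac{21687}{-43456 + 8924 - 10528 + 2162}} = \sqrt{20530 + \frac{21687}{-42898}} = \sqrt{20530 + 21687 \left(- \frac{1}{42898}\right)} = \sqrt{20530 - \frac{21687}{42898}} = \sqrt{\frac{880674253}{42898}} = \frac{\sqrt{37779164105194}}{42898}$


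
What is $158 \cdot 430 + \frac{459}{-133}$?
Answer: $\frac{9035561}{133} \approx 67937.0$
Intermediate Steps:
$158 \cdot 430 + \frac{459}{-133} = 67940 + 459 \left(- \frac{1}{133}\right) = 67940 - \frac{459}{133} = \frac{9035561}{133}$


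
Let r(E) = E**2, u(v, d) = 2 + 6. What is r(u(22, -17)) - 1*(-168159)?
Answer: 168223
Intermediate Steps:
u(v, d) = 8
r(u(22, -17)) - 1*(-168159) = 8**2 - 1*(-168159) = 64 + 168159 = 168223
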